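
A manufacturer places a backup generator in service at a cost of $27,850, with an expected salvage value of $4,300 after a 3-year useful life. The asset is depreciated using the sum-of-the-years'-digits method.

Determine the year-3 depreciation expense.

Depreciable base = $27,850 − $4,300 = $23,550.
Sum of the years' digits = 3+2+1 = 6.
Year 1: $23,550 × 3/6 = $11,775. Book value $16,075.
Year 2: $23,550 × 2/6 = $7,850. Book value $8,225.
Year 3: $23,550 × 1/6 = $3,925. Book value $4,300.

$3,925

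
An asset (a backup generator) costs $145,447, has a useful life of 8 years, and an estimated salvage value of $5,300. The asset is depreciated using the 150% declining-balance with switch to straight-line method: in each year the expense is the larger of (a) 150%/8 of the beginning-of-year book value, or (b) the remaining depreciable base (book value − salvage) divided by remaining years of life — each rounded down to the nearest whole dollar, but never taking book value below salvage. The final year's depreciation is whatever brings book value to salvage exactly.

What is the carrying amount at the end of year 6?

$34,344

Depreciable base = $145,447 − $5,300 = $140,147.
Year 1: DB = ⌊$145,447 × 150%/8⌋ = $27,271; SL = ⌊$140,147/8⌋ = $17,518 → take DB $27,271. Book value $118,176.
Year 2: DB = ⌊$118,176 × 150%/8⌋ = $22,158; SL = ⌊$112,876/7⌋ = $16,125 → take DB $22,158. Book value $96,018.
Year 3: DB = ⌊$96,018 × 150%/8⌋ = $18,003; SL = ⌊$90,718/6⌋ = $15,119 → take DB $18,003. Book value $78,015.
Year 4: DB = ⌊$78,015 × 150%/8⌋ = $14,627; SL = ⌊$72,715/5⌋ = $14,543 → take DB $14,627. Book value $63,388.
Year 5: DB = ⌊$63,388 × 150%/8⌋ = $11,885; SL = ⌊$58,088/4⌋ = $14,522 → take SL $14,522. Book value $48,866.
Year 6: DB = ⌊$48,866 × 150%/8⌋ = $9,162; SL = ⌊$43,566/3⌋ = $14,522 → take SL $14,522. Book value $34,344.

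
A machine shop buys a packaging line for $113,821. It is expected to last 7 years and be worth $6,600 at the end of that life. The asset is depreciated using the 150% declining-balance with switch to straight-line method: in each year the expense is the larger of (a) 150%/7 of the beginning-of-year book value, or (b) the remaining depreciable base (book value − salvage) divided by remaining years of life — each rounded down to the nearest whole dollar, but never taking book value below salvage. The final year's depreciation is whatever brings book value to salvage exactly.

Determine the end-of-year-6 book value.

Depreciable base = $113,821 − $6,600 = $107,221.
Year 1: DB = ⌊$113,821 × 150%/7⌋ = $24,390; SL = ⌊$107,221/7⌋ = $15,317 → take DB $24,390. Book value $89,431.
Year 2: DB = ⌊$89,431 × 150%/7⌋ = $19,163; SL = ⌊$82,831/6⌋ = $13,805 → take DB $19,163. Book value $70,268.
Year 3: DB = ⌊$70,268 × 150%/7⌋ = $15,057; SL = ⌊$63,668/5⌋ = $12,733 → take DB $15,057. Book value $55,211.
Year 4: DB = ⌊$55,211 × 150%/7⌋ = $11,830; SL = ⌊$48,611/4⌋ = $12,152 → take SL $12,152. Book value $43,059.
Year 5: DB = ⌊$43,059 × 150%/7⌋ = $9,226; SL = ⌊$36,459/3⌋ = $12,153 → take SL $12,153. Book value $30,906.
Year 6: DB = ⌊$30,906 × 150%/7⌋ = $6,622; SL = ⌊$24,306/2⌋ = $12,153 → take SL $12,153. Book value $18,753.

$18,753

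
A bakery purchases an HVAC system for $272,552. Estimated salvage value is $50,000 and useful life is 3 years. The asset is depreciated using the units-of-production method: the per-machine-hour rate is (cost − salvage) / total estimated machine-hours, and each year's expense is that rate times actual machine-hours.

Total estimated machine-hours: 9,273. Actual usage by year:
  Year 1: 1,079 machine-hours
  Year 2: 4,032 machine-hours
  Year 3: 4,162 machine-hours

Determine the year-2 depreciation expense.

$96,768

Depreciable base = $272,552 − $50,000 = $222,552.
Rate = $222,552 / 9,273 machine-hours = $24 per machine-hour.
Year 1: 1,079 × $24 = $25,896. Book value $246,656.
Year 2: 4,032 × $24 = $96,768. Book value $149,888.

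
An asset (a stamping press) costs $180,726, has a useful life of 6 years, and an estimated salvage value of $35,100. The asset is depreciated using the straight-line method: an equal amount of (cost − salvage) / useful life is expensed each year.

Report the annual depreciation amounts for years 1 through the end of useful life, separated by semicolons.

Depreciable base = $180,726 − $35,100 = $145,626.
Annual expense = $145,626 / 6 = $24,271.
End of year 1: book value $156,455.
End of year 2: book value $132,184.
End of year 3: book value $107,913.
End of year 4: book value $83,642.
End of year 5: book value $59,371.
End of year 6: book value $35,100.

$24,271; $24,271; $24,271; $24,271; $24,271; $24,271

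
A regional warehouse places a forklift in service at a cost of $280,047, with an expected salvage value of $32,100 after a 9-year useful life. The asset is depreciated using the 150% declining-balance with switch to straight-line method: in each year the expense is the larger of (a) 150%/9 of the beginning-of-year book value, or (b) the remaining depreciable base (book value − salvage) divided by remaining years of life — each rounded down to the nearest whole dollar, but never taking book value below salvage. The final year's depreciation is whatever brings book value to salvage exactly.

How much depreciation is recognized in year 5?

Depreciable base = $280,047 − $32,100 = $247,947.
Year 1: DB = ⌊$280,047 × 150%/9⌋ = $46,674; SL = ⌊$247,947/9⌋ = $27,549 → take DB $46,674. Book value $233,373.
Year 2: DB = ⌊$233,373 × 150%/9⌋ = $38,895; SL = ⌊$201,273/8⌋ = $25,159 → take DB $38,895. Book value $194,478.
Year 3: DB = ⌊$194,478 × 150%/9⌋ = $32,413; SL = ⌊$162,378/7⌋ = $23,196 → take DB $32,413. Book value $162,065.
Year 4: DB = ⌊$162,065 × 150%/9⌋ = $27,010; SL = ⌊$129,965/6⌋ = $21,660 → take DB $27,010. Book value $135,055.
Year 5: DB = ⌊$135,055 × 150%/9⌋ = $22,509; SL = ⌊$102,955/5⌋ = $20,591 → take DB $22,509. Book value $112,546.

$22,509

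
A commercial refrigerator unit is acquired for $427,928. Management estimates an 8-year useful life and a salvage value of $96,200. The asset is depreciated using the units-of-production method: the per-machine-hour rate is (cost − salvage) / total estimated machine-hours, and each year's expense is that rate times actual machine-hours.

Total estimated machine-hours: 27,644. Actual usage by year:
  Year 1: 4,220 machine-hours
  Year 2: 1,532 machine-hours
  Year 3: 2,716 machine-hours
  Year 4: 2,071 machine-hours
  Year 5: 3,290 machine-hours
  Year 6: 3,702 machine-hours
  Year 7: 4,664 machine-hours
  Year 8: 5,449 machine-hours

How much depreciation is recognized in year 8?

Depreciable base = $427,928 − $96,200 = $331,728.
Rate = $331,728 / 27,644 machine-hours = $12 per machine-hour.
Year 1: 4,220 × $12 = $50,640. Book value $377,288.
Year 2: 1,532 × $12 = $18,384. Book value $358,904.
Year 3: 2,716 × $12 = $32,592. Book value $326,312.
Year 4: 2,071 × $12 = $24,852. Book value $301,460.
Year 5: 3,290 × $12 = $39,480. Book value $261,980.
Year 6: 3,702 × $12 = $44,424. Book value $217,556.
Year 7: 4,664 × $12 = $55,968. Book value $161,588.
Year 8: 5,449 × $12 = $65,388. Book value $96,200.

$65,388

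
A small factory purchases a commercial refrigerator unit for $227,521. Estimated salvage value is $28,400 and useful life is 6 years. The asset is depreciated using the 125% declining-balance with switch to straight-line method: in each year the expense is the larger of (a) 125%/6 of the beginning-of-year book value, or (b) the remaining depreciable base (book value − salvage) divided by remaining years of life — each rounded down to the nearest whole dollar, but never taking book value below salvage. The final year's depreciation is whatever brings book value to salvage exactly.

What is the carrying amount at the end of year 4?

Depreciable base = $227,521 − $28,400 = $199,121.
Year 1: DB = ⌊$227,521 × 125%/6⌋ = $47,400; SL = ⌊$199,121/6⌋ = $33,186 → take DB $47,400. Book value $180,121.
Year 2: DB = ⌊$180,121 × 125%/6⌋ = $37,525; SL = ⌊$151,721/5⌋ = $30,344 → take DB $37,525. Book value $142,596.
Year 3: DB = ⌊$142,596 × 125%/6⌋ = $29,707; SL = ⌊$114,196/4⌋ = $28,549 → take DB $29,707. Book value $112,889.
Year 4: DB = ⌊$112,889 × 125%/6⌋ = $23,518; SL = ⌊$84,489/3⌋ = $28,163 → take SL $28,163. Book value $84,726.

$84,726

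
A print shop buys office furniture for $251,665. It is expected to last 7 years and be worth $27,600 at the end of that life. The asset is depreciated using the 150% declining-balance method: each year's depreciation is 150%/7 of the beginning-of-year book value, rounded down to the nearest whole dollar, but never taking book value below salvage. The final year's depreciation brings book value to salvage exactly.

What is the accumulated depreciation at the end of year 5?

$176,303

Depreciable base = $251,665 − $27,600 = $224,065.
Year 1: ⌊$251,665 × 150%/7⌋ = $53,928. Book value $197,737.
Year 2: ⌊$197,737 × 150%/7⌋ = $42,372. Book value $155,365.
Year 3: ⌊$155,365 × 150%/7⌋ = $33,292. Book value $122,073.
Year 4: ⌊$122,073 × 150%/7⌋ = $26,158. Book value $95,915.
Year 5: ⌊$95,915 × 150%/7⌋ = $20,553. Book value $75,362.
Accumulated through year 5 = $251,665 − $75,362 = $176,303.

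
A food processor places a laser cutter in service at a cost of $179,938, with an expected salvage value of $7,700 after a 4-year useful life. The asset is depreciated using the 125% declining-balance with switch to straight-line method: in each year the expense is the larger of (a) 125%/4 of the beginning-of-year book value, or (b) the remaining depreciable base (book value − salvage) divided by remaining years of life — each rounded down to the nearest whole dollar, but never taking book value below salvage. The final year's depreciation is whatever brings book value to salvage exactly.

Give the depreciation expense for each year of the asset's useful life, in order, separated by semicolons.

$56,230; $38,669; $38,669; $38,670

Depreciable base = $179,938 − $7,700 = $172,238.
Year 1: DB = ⌊$179,938 × 125%/4⌋ = $56,230; SL = ⌊$172,238/4⌋ = $43,059 → take DB $56,230. Book value $123,708.
Year 2: DB = ⌊$123,708 × 125%/4⌋ = $38,658; SL = ⌊$116,008/3⌋ = $38,669 → take SL $38,669. Book value $85,039.
Year 3: DB = ⌊$85,039 × 125%/4⌋ = $26,574; SL = ⌊$77,339/2⌋ = $38,669 → take SL $38,669. Book value $46,370.
Year 4 (final): $46,370 − $7,700 = $38,670. Book value $7,700.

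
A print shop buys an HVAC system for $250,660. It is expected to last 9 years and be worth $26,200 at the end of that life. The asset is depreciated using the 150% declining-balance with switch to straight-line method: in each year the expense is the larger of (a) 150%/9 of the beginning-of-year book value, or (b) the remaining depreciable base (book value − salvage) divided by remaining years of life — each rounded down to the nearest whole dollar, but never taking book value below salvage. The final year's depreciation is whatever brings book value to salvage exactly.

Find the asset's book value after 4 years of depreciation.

Depreciable base = $250,660 − $26,200 = $224,460.
Year 1: DB = ⌊$250,660 × 150%/9⌋ = $41,776; SL = ⌊$224,460/9⌋ = $24,940 → take DB $41,776. Book value $208,884.
Year 2: DB = ⌊$208,884 × 150%/9⌋ = $34,814; SL = ⌊$182,684/8⌋ = $22,835 → take DB $34,814. Book value $174,070.
Year 3: DB = ⌊$174,070 × 150%/9⌋ = $29,011; SL = ⌊$147,870/7⌋ = $21,124 → take DB $29,011. Book value $145,059.
Year 4: DB = ⌊$145,059 × 150%/9⌋ = $24,176; SL = ⌊$118,859/6⌋ = $19,809 → take DB $24,176. Book value $120,883.

$120,883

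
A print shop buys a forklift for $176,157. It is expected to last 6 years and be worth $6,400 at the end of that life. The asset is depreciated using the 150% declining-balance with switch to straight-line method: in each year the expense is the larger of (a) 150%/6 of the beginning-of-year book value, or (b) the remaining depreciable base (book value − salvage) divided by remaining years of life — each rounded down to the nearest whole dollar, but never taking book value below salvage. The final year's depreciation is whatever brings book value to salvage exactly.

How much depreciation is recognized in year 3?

$24,772

Depreciable base = $176,157 − $6,400 = $169,757.
Year 1: DB = ⌊$176,157 × 150%/6⌋ = $44,039; SL = ⌊$169,757/6⌋ = $28,292 → take DB $44,039. Book value $132,118.
Year 2: DB = ⌊$132,118 × 150%/6⌋ = $33,029; SL = ⌊$125,718/5⌋ = $25,143 → take DB $33,029. Book value $99,089.
Year 3: DB = ⌊$99,089 × 150%/6⌋ = $24,772; SL = ⌊$92,689/4⌋ = $23,172 → take DB $24,772. Book value $74,317.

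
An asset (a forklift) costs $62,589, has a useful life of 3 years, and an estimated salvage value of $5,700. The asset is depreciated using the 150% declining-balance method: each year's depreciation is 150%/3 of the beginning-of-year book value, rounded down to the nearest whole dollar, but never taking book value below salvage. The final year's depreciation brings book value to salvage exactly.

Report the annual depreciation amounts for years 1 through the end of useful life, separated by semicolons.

$31,294; $15,647; $9,948

Depreciable base = $62,589 − $5,700 = $56,889.
Year 1: ⌊$62,589 × 150%/3⌋ = $31,294. Book value $31,295.
Year 2: ⌊$31,295 × 150%/3⌋ = $15,647. Book value $15,648.
Year 3 (final): $15,648 − $5,700 = $9,948. Book value $5,700.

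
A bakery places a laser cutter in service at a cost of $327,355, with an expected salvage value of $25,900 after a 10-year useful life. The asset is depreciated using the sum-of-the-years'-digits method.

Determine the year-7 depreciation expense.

Depreciable base = $327,355 − $25,900 = $301,455.
Sum of the years' digits = 10+9+8+7+6+5+4+3+2+1 = 55.
Year 1: $301,455 × 10/55 = $54,810. Book value $272,545.
Year 2: $301,455 × 9/55 = $49,329. Book value $223,216.
Year 3: $301,455 × 8/55 = $43,848. Book value $179,368.
Year 4: $301,455 × 7/55 = $38,367. Book value $141,001.
Year 5: $301,455 × 6/55 = $32,886. Book value $108,115.
Year 6: $301,455 × 5/55 = $27,405. Book value $80,710.
Year 7: $301,455 × 4/55 = $21,924. Book value $58,786.

$21,924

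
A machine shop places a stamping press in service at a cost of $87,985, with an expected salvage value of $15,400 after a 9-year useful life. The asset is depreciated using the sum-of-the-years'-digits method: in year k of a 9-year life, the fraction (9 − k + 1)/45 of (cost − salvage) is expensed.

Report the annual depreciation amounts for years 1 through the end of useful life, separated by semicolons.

Depreciable base = $87,985 − $15,400 = $72,585.
Sum of the years' digits = 9+8+7+6+5+4+3+2+1 = 45.
Year 1: $72,585 × 9/45 = $14,517. Book value $73,468.
Year 2: $72,585 × 8/45 = $12,904. Book value $60,564.
Year 3: $72,585 × 7/45 = $11,291. Book value $49,273.
Year 4: $72,585 × 6/45 = $9,678. Book value $39,595.
Year 5: $72,585 × 5/45 = $8,065. Book value $31,530.
Year 6: $72,585 × 4/45 = $6,452. Book value $25,078.
Year 7: $72,585 × 3/45 = $4,839. Book value $20,239.
Year 8: $72,585 × 2/45 = $3,226. Book value $17,013.
Year 9: $72,585 × 1/45 = $1,613. Book value $15,400.

$14,517; $12,904; $11,291; $9,678; $8,065; $6,452; $4,839; $3,226; $1,613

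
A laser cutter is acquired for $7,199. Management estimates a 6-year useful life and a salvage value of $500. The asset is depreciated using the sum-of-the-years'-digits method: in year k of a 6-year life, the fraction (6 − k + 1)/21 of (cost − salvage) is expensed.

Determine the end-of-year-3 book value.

$2,414

Depreciable base = $7,199 − $500 = $6,699.
Sum of the years' digits = 6+5+4+3+2+1 = 21.
Year 1: $6,699 × 6/21 = $1,914. Book value $5,285.
Year 2: $6,699 × 5/21 = $1,595. Book value $3,690.
Year 3: $6,699 × 4/21 = $1,276. Book value $2,414.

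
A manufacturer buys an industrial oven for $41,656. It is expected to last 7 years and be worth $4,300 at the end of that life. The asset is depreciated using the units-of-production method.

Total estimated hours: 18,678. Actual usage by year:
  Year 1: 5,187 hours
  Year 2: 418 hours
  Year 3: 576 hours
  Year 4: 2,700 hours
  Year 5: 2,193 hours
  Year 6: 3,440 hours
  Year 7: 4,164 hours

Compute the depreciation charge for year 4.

$5,400

Depreciable base = $41,656 − $4,300 = $37,356.
Rate = $37,356 / 18,678 hours = $2 per hour.
Year 1: 5,187 × $2 = $10,374. Book value $31,282.
Year 2: 418 × $2 = $836. Book value $30,446.
Year 3: 576 × $2 = $1,152. Book value $29,294.
Year 4: 2,700 × $2 = $5,400. Book value $23,894.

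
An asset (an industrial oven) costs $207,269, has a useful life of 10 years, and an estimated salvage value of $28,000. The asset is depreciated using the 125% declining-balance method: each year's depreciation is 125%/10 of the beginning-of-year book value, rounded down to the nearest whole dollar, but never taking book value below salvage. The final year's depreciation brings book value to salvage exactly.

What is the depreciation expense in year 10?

$34,320

Depreciable base = $207,269 − $28,000 = $179,269.
Year 1: ⌊$207,269 × 125%/10⌋ = $25,908. Book value $181,361.
Year 2: ⌊$181,361 × 125%/10⌋ = $22,670. Book value $158,691.
Year 3: ⌊$158,691 × 125%/10⌋ = $19,836. Book value $138,855.
Year 4: ⌊$138,855 × 125%/10⌋ = $17,356. Book value $121,499.
Year 5: ⌊$121,499 × 125%/10⌋ = $15,187. Book value $106,312.
Year 6: ⌊$106,312 × 125%/10⌋ = $13,289. Book value $93,023.
Year 7: ⌊$93,023 × 125%/10⌋ = $11,627. Book value $81,396.
Year 8: ⌊$81,396 × 125%/10⌋ = $10,174. Book value $71,222.
Year 9: ⌊$71,222 × 125%/10⌋ = $8,902. Book value $62,320.
Year 10 (final): $62,320 − $28,000 = $34,320. Book value $28,000.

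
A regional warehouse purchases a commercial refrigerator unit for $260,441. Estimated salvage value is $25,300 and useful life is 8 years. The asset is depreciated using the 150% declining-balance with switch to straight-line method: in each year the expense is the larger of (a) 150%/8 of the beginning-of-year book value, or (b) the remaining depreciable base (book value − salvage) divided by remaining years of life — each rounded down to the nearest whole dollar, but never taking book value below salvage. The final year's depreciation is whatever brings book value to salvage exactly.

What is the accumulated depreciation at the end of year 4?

Depreciable base = $260,441 − $25,300 = $235,141.
Year 1: DB = ⌊$260,441 × 150%/8⌋ = $48,832; SL = ⌊$235,141/8⌋ = $29,392 → take DB $48,832. Book value $211,609.
Year 2: DB = ⌊$211,609 × 150%/8⌋ = $39,676; SL = ⌊$186,309/7⌋ = $26,615 → take DB $39,676. Book value $171,933.
Year 3: DB = ⌊$171,933 × 150%/8⌋ = $32,237; SL = ⌊$146,633/6⌋ = $24,438 → take DB $32,237. Book value $139,696.
Year 4: DB = ⌊$139,696 × 150%/8⌋ = $26,193; SL = ⌊$114,396/5⌋ = $22,879 → take DB $26,193. Book value $113,503.
Accumulated through year 4 = $260,441 − $113,503 = $146,938.

$146,938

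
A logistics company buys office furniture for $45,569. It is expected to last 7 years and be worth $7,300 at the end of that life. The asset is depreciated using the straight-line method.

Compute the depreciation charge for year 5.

$5,467

Depreciable base = $45,569 − $7,300 = $38,269.
Annual expense = $38,269 / 7 = $5,467.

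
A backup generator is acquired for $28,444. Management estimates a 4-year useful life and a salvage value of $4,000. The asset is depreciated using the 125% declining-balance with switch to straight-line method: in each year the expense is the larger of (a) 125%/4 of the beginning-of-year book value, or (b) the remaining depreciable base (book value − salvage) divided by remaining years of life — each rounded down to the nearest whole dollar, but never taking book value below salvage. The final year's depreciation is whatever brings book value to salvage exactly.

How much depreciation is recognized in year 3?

$4,722

Depreciable base = $28,444 − $4,000 = $24,444.
Year 1: DB = ⌊$28,444 × 125%/4⌋ = $8,888; SL = ⌊$24,444/4⌋ = $6,111 → take DB $8,888. Book value $19,556.
Year 2: DB = ⌊$19,556 × 125%/4⌋ = $6,111; SL = ⌊$15,556/3⌋ = $5,185 → take DB $6,111. Book value $13,445.
Year 3: DB = ⌊$13,445 × 125%/4⌋ = $4,201; SL = ⌊$9,445/2⌋ = $4,722 → take SL $4,722. Book value $8,723.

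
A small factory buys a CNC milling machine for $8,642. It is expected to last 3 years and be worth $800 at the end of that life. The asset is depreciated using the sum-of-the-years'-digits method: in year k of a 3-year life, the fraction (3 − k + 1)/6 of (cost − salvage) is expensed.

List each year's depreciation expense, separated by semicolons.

$3,921; $2,614; $1,307

Depreciable base = $8,642 − $800 = $7,842.
Sum of the years' digits = 3+2+1 = 6.
Year 1: $7,842 × 3/6 = $3,921. Book value $4,721.
Year 2: $7,842 × 2/6 = $2,614. Book value $2,107.
Year 3: $7,842 × 1/6 = $1,307. Book value $800.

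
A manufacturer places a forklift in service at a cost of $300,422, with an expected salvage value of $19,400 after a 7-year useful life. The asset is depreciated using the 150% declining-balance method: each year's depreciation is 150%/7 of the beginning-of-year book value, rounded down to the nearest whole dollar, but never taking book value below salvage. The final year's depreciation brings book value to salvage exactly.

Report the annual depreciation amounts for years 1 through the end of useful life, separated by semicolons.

Depreciable base = $300,422 − $19,400 = $281,022.
Year 1: ⌊$300,422 × 150%/7⌋ = $64,376. Book value $236,046.
Year 2: ⌊$236,046 × 150%/7⌋ = $50,581. Book value $185,465.
Year 3: ⌊$185,465 × 150%/7⌋ = $39,742. Book value $145,723.
Year 4: ⌊$145,723 × 150%/7⌋ = $31,226. Book value $114,497.
Year 5: ⌊$114,497 × 150%/7⌋ = $24,535. Book value $89,962.
Year 6: ⌊$89,962 × 150%/7⌋ = $19,277. Book value $70,685.
Year 7 (final): $70,685 − $19,400 = $51,285. Book value $19,400.

$64,376; $50,581; $39,742; $31,226; $24,535; $19,277; $51,285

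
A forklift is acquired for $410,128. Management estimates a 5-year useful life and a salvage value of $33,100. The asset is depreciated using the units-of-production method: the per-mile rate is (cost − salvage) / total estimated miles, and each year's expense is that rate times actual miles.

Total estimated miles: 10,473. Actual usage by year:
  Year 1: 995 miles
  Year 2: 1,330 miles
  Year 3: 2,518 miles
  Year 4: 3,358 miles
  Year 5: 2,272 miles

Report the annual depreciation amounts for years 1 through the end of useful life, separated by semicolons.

$35,820; $47,880; $90,648; $120,888; $81,792

Depreciable base = $410,128 − $33,100 = $377,028.
Rate = $377,028 / 10,473 miles = $36 per mile.
Year 1: 995 × $36 = $35,820. Book value $374,308.
Year 2: 1,330 × $36 = $47,880. Book value $326,428.
Year 3: 2,518 × $36 = $90,648. Book value $235,780.
Year 4: 3,358 × $36 = $120,888. Book value $114,892.
Year 5: 2,272 × $36 = $81,792. Book value $33,100.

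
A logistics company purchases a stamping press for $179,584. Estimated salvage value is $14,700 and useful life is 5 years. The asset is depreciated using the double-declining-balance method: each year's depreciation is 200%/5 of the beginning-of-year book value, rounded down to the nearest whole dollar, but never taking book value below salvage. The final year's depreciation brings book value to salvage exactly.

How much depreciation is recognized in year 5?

$8,575

Depreciable base = $179,584 − $14,700 = $164,884.
Year 1: ⌊$179,584 × 200%/5⌋ = $71,833. Book value $107,751.
Year 2: ⌊$107,751 × 200%/5⌋ = $43,100. Book value $64,651.
Year 3: ⌊$64,651 × 200%/5⌋ = $25,860. Book value $38,791.
Year 4: ⌊$38,791 × 200%/5⌋ = $15,516. Book value $23,275.
Year 5 (final): $23,275 − $14,700 = $8,575. Book value $14,700.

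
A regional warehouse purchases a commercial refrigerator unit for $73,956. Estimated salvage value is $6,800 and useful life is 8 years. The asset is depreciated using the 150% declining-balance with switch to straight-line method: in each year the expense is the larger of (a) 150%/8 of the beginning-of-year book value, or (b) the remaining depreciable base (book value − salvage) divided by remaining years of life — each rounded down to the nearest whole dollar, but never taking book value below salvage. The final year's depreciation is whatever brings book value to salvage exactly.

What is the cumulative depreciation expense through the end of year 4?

Depreciable base = $73,956 − $6,800 = $67,156.
Year 1: DB = ⌊$73,956 × 150%/8⌋ = $13,866; SL = ⌊$67,156/8⌋ = $8,394 → take DB $13,866. Book value $60,090.
Year 2: DB = ⌊$60,090 × 150%/8⌋ = $11,266; SL = ⌊$53,290/7⌋ = $7,612 → take DB $11,266. Book value $48,824.
Year 3: DB = ⌊$48,824 × 150%/8⌋ = $9,154; SL = ⌊$42,024/6⌋ = $7,004 → take DB $9,154. Book value $39,670.
Year 4: DB = ⌊$39,670 × 150%/8⌋ = $7,438; SL = ⌊$32,870/5⌋ = $6,574 → take DB $7,438. Book value $32,232.
Accumulated through year 4 = $73,956 − $32,232 = $41,724.

$41,724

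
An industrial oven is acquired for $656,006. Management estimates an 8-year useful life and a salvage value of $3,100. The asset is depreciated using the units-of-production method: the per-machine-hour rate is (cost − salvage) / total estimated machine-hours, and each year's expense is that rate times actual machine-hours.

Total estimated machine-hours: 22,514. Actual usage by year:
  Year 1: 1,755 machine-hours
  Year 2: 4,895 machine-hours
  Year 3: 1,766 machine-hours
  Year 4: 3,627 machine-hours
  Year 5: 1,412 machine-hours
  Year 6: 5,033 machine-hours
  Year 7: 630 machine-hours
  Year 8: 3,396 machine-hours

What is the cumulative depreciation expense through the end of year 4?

$349,247

Depreciable base = $656,006 − $3,100 = $652,906.
Rate = $652,906 / 22,514 machine-hours = $29 per machine-hour.
Year 1: 1,755 × $29 = $50,895. Book value $605,111.
Year 2: 4,895 × $29 = $141,955. Book value $463,156.
Year 3: 1,766 × $29 = $51,214. Book value $411,942.
Year 4: 3,627 × $29 = $105,183. Book value $306,759.
Accumulated through year 4 = $656,006 − $306,759 = $349,247.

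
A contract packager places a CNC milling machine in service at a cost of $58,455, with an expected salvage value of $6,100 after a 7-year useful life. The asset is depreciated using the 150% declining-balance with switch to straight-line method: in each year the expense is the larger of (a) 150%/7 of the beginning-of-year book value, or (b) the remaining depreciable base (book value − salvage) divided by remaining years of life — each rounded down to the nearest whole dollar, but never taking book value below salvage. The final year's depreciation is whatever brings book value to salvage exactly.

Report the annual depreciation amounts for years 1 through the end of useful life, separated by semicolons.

$12,526; $9,841; $7,733; $6,076; $5,393; $5,393; $5,393

Depreciable base = $58,455 − $6,100 = $52,355.
Year 1: DB = ⌊$58,455 × 150%/7⌋ = $12,526; SL = ⌊$52,355/7⌋ = $7,479 → take DB $12,526. Book value $45,929.
Year 2: DB = ⌊$45,929 × 150%/7⌋ = $9,841; SL = ⌊$39,829/6⌋ = $6,638 → take DB $9,841. Book value $36,088.
Year 3: DB = ⌊$36,088 × 150%/7⌋ = $7,733; SL = ⌊$29,988/5⌋ = $5,997 → take DB $7,733. Book value $28,355.
Year 4: DB = ⌊$28,355 × 150%/7⌋ = $6,076; SL = ⌊$22,255/4⌋ = $5,563 → take DB $6,076. Book value $22,279.
Year 5: DB = ⌊$22,279 × 150%/7⌋ = $4,774; SL = ⌊$16,179/3⌋ = $5,393 → take SL $5,393. Book value $16,886.
Year 6: DB = ⌊$16,886 × 150%/7⌋ = $3,618; SL = ⌊$10,786/2⌋ = $5,393 → take SL $5,393. Book value $11,493.
Year 7 (final): $11,493 − $6,100 = $5,393. Book value $6,100.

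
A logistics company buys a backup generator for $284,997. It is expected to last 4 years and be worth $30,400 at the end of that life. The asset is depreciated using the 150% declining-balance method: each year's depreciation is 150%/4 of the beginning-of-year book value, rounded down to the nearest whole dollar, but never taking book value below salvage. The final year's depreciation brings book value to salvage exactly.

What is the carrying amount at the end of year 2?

Depreciable base = $284,997 − $30,400 = $254,597.
Year 1: ⌊$284,997 × 150%/4⌋ = $106,873. Book value $178,124.
Year 2: ⌊$178,124 × 150%/4⌋ = $66,796. Book value $111,328.

$111,328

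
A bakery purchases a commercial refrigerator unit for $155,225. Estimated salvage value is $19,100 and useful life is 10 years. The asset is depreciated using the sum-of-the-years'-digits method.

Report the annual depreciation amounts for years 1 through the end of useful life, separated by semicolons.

$24,750; $22,275; $19,800; $17,325; $14,850; $12,375; $9,900; $7,425; $4,950; $2,475

Depreciable base = $155,225 − $19,100 = $136,125.
Sum of the years' digits = 10+9+8+7+6+5+4+3+2+1 = 55.
Year 1: $136,125 × 10/55 = $24,750. Book value $130,475.
Year 2: $136,125 × 9/55 = $22,275. Book value $108,200.
Year 3: $136,125 × 8/55 = $19,800. Book value $88,400.
Year 4: $136,125 × 7/55 = $17,325. Book value $71,075.
Year 5: $136,125 × 6/55 = $14,850. Book value $56,225.
Year 6: $136,125 × 5/55 = $12,375. Book value $43,850.
Year 7: $136,125 × 4/55 = $9,900. Book value $33,950.
Year 8: $136,125 × 3/55 = $7,425. Book value $26,525.
Year 9: $136,125 × 2/55 = $4,950. Book value $21,575.
Year 10: $136,125 × 1/55 = $2,475. Book value $19,100.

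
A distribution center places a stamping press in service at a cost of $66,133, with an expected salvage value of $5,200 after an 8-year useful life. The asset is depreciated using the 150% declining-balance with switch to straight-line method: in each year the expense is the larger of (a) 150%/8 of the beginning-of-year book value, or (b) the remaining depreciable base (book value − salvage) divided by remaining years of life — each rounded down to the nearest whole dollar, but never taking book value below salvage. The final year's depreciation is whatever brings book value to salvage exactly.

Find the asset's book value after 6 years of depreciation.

Depreciable base = $66,133 − $5,200 = $60,933.
Year 1: DB = ⌊$66,133 × 150%/8⌋ = $12,399; SL = ⌊$60,933/8⌋ = $7,616 → take DB $12,399. Book value $53,734.
Year 2: DB = ⌊$53,734 × 150%/8⌋ = $10,075; SL = ⌊$48,534/7⌋ = $6,933 → take DB $10,075. Book value $43,659.
Year 3: DB = ⌊$43,659 × 150%/8⌋ = $8,186; SL = ⌊$38,459/6⌋ = $6,409 → take DB $8,186. Book value $35,473.
Year 4: DB = ⌊$35,473 × 150%/8⌋ = $6,651; SL = ⌊$30,273/5⌋ = $6,054 → take DB $6,651. Book value $28,822.
Year 5: DB = ⌊$28,822 × 150%/8⌋ = $5,404; SL = ⌊$23,622/4⌋ = $5,905 → take SL $5,905. Book value $22,917.
Year 6: DB = ⌊$22,917 × 150%/8⌋ = $4,296; SL = ⌊$17,717/3⌋ = $5,905 → take SL $5,905. Book value $17,012.

$17,012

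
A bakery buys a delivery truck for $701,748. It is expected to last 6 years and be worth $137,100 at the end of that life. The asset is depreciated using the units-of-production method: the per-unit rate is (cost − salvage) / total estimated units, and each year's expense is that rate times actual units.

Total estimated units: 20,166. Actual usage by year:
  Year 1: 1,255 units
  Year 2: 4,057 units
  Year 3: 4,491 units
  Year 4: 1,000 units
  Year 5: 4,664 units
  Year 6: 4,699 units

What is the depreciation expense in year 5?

$130,592

Depreciable base = $701,748 − $137,100 = $564,648.
Rate = $564,648 / 20,166 units = $28 per unit.
Year 1: 1,255 × $28 = $35,140. Book value $666,608.
Year 2: 4,057 × $28 = $113,596. Book value $553,012.
Year 3: 4,491 × $28 = $125,748. Book value $427,264.
Year 4: 1,000 × $28 = $28,000. Book value $399,264.
Year 5: 4,664 × $28 = $130,592. Book value $268,672.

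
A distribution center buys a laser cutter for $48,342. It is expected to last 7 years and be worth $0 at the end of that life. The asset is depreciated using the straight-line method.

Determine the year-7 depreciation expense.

Depreciable base = $48,342 − $0 = $48,342.
Annual expense = $48,342 / 7 = $6,906.

$6,906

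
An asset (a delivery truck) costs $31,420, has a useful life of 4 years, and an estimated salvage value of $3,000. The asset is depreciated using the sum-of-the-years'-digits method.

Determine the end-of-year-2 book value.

Depreciable base = $31,420 − $3,000 = $28,420.
Sum of the years' digits = 4+3+2+1 = 10.
Year 1: $28,420 × 4/10 = $11,368. Book value $20,052.
Year 2: $28,420 × 3/10 = $8,526. Book value $11,526.

$11,526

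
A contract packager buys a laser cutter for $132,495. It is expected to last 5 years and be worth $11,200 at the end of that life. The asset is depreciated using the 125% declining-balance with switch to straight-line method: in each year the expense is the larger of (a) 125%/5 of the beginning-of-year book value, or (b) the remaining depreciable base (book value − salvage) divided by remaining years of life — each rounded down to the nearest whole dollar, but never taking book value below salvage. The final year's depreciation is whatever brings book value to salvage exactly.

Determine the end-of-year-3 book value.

Depreciable base = $132,495 − $11,200 = $121,295.
Year 1: DB = ⌊$132,495 × 125%/5⌋ = $33,123; SL = ⌊$121,295/5⌋ = $24,259 → take DB $33,123. Book value $99,372.
Year 2: DB = ⌊$99,372 × 125%/5⌋ = $24,843; SL = ⌊$88,172/4⌋ = $22,043 → take DB $24,843. Book value $74,529.
Year 3: DB = ⌊$74,529 × 125%/5⌋ = $18,632; SL = ⌊$63,329/3⌋ = $21,109 → take SL $21,109. Book value $53,420.

$53,420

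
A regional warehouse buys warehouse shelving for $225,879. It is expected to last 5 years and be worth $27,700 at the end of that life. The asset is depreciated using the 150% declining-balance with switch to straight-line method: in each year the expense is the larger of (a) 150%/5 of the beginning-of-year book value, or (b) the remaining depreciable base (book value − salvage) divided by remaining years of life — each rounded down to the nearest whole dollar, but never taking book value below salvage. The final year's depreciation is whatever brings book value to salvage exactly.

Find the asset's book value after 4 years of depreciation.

Depreciable base = $225,879 − $27,700 = $198,179.
Year 1: DB = ⌊$225,879 × 150%/5⌋ = $67,763; SL = ⌊$198,179/5⌋ = $39,635 → take DB $67,763. Book value $158,116.
Year 2: DB = ⌊$158,116 × 150%/5⌋ = $47,434; SL = ⌊$130,416/4⌋ = $32,604 → take DB $47,434. Book value $110,682.
Year 3: DB = ⌊$110,682 × 150%/5⌋ = $33,204; SL = ⌊$82,982/3⌋ = $27,660 → take DB $33,204. Book value $77,478.
Year 4: DB = ⌊$77,478 × 150%/5⌋ = $23,243; SL = ⌊$49,778/2⌋ = $24,889 → take SL $24,889. Book value $52,589.

$52,589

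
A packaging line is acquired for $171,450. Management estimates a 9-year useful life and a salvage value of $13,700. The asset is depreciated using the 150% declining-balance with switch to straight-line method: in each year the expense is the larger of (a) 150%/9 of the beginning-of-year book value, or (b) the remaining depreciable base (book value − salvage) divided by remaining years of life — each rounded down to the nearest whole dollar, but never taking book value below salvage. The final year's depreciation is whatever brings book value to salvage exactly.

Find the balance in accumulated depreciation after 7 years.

Depreciable base = $171,450 − $13,700 = $157,750.
Year 1: DB = ⌊$171,450 × 150%/9⌋ = $28,575; SL = ⌊$157,750/9⌋ = $17,527 → take DB $28,575. Book value $142,875.
Year 2: DB = ⌊$142,875 × 150%/9⌋ = $23,812; SL = ⌊$129,175/8⌋ = $16,146 → take DB $23,812. Book value $119,063.
Year 3: DB = ⌊$119,063 × 150%/9⌋ = $19,843; SL = ⌊$105,363/7⌋ = $15,051 → take DB $19,843. Book value $99,220.
Year 4: DB = ⌊$99,220 × 150%/9⌋ = $16,536; SL = ⌊$85,520/6⌋ = $14,253 → take DB $16,536. Book value $82,684.
Year 5: DB = ⌊$82,684 × 150%/9⌋ = $13,780; SL = ⌊$68,984/5⌋ = $13,796 → take SL $13,796. Book value $68,888.
Year 6: DB = ⌊$68,888 × 150%/9⌋ = $11,481; SL = ⌊$55,188/4⌋ = $13,797 → take SL $13,797. Book value $55,091.
Year 7: DB = ⌊$55,091 × 150%/9⌋ = $9,181; SL = ⌊$41,391/3⌋ = $13,797 → take SL $13,797. Book value $41,294.
Accumulated through year 7 = $171,450 − $41,294 = $130,156.

$130,156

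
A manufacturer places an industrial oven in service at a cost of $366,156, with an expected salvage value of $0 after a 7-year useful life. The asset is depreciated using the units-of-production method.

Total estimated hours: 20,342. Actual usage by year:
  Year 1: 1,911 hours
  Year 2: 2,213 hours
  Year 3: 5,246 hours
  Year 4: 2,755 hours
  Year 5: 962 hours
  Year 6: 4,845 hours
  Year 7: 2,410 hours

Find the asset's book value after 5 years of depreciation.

Depreciable base = $366,156 − $0 = $366,156.
Rate = $366,156 / 20,342 hours = $18 per hour.
Year 1: 1,911 × $18 = $34,398. Book value $331,758.
Year 2: 2,213 × $18 = $39,834. Book value $291,924.
Year 3: 5,246 × $18 = $94,428. Book value $197,496.
Year 4: 2,755 × $18 = $49,590. Book value $147,906.
Year 5: 962 × $18 = $17,316. Book value $130,590.

$130,590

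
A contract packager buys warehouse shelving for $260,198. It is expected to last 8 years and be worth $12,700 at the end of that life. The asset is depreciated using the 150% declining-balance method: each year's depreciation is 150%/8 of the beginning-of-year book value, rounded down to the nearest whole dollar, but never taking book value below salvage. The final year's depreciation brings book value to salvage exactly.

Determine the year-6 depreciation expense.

Depreciable base = $260,198 − $12,700 = $247,498.
Year 1: ⌊$260,198 × 150%/8⌋ = $48,787. Book value $211,411.
Year 2: ⌊$211,411 × 150%/8⌋ = $39,639. Book value $171,772.
Year 3: ⌊$171,772 × 150%/8⌋ = $32,207. Book value $139,565.
Year 4: ⌊$139,565 × 150%/8⌋ = $26,168. Book value $113,397.
Year 5: ⌊$113,397 × 150%/8⌋ = $21,261. Book value $92,136.
Year 6: ⌊$92,136 × 150%/8⌋ = $17,275. Book value $74,861.

$17,275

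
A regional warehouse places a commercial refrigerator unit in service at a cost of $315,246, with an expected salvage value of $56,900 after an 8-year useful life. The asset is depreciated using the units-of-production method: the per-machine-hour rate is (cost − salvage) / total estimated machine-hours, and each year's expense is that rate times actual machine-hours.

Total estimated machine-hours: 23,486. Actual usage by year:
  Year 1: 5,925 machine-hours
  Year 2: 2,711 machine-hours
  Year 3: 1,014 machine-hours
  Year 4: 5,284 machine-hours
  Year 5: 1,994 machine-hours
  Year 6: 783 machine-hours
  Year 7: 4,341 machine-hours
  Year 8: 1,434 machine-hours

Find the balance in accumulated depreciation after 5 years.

$186,208

Depreciable base = $315,246 − $56,900 = $258,346.
Rate = $258,346 / 23,486 machine-hours = $11 per machine-hour.
Year 1: 5,925 × $11 = $65,175. Book value $250,071.
Year 2: 2,711 × $11 = $29,821. Book value $220,250.
Year 3: 1,014 × $11 = $11,154. Book value $209,096.
Year 4: 5,284 × $11 = $58,124. Book value $150,972.
Year 5: 1,994 × $11 = $21,934. Book value $129,038.
Accumulated through year 5 = $315,246 − $129,038 = $186,208.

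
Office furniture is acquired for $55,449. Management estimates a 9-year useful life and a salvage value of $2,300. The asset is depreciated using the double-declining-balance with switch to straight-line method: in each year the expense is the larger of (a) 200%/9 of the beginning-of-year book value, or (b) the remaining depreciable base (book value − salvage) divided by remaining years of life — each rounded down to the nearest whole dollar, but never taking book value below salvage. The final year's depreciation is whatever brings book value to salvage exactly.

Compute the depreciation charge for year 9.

Depreciable base = $55,449 − $2,300 = $53,149.
Year 1: DB = ⌊$55,449 × 200%/9⌋ = $12,322; SL = ⌊$53,149/9⌋ = $5,905 → take DB $12,322. Book value $43,127.
Year 2: DB = ⌊$43,127 × 200%/9⌋ = $9,583; SL = ⌊$40,827/8⌋ = $5,103 → take DB $9,583. Book value $33,544.
Year 3: DB = ⌊$33,544 × 200%/9⌋ = $7,454; SL = ⌊$31,244/7⌋ = $4,463 → take DB $7,454. Book value $26,090.
Year 4: DB = ⌊$26,090 × 200%/9⌋ = $5,797; SL = ⌊$23,790/6⌋ = $3,965 → take DB $5,797. Book value $20,293.
Year 5: DB = ⌊$20,293 × 200%/9⌋ = $4,509; SL = ⌊$17,993/5⌋ = $3,598 → take DB $4,509. Book value $15,784.
Year 6: DB = ⌊$15,784 × 200%/9⌋ = $3,507; SL = ⌊$13,484/4⌋ = $3,371 → take DB $3,507. Book value $12,277.
Year 7: DB = ⌊$12,277 × 200%/9⌋ = $2,728; SL = ⌊$9,977/3⌋ = $3,325 → take SL $3,325. Book value $8,952.
Year 8: DB = ⌊$8,952 × 200%/9⌋ = $1,989; SL = ⌊$6,652/2⌋ = $3,326 → take SL $3,326. Book value $5,626.
Year 9 (final): $5,626 − $2,300 = $3,326. Book value $2,300.

$3,326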